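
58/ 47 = 1.23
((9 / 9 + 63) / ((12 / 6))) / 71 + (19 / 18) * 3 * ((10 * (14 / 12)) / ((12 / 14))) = 333961 / 7668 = 43.55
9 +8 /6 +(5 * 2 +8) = 28.33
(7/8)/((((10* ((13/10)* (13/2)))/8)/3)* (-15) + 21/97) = -1358/81629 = -0.02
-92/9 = -10.22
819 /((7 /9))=1053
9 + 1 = 10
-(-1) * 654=654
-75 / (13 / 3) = -225 / 13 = -17.31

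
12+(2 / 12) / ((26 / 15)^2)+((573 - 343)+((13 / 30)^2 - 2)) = 73081997 / 304200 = 240.24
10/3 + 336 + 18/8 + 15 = 4279/12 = 356.58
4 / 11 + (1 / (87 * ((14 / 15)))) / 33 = 4877 / 13398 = 0.36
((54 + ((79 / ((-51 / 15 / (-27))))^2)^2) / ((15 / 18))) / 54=1437477083606751 / 417605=3442193181.61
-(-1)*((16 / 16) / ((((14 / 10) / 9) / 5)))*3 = 675 / 7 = 96.43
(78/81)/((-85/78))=-676/765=-0.88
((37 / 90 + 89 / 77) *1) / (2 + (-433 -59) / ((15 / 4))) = -10859 / 895356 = -0.01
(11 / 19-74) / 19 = -1395 / 361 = -3.86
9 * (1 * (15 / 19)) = 135 / 19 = 7.11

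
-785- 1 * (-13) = -772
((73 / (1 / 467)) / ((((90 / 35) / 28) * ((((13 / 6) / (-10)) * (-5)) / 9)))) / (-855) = -13363672 / 3705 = -3606.93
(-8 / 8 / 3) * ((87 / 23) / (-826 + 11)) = 29 / 18745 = 0.00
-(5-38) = 33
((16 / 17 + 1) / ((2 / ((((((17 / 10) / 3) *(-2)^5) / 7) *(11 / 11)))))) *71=-6248 / 35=-178.51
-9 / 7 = -1.29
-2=-2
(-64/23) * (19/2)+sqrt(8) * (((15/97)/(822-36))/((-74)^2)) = -608/23+5 * sqrt(2)/69583532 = -26.43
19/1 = 19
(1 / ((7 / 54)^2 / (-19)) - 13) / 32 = -56041 / 1568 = -35.74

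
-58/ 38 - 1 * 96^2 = -175133/ 19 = -9217.53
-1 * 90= -90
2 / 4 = 1 / 2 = 0.50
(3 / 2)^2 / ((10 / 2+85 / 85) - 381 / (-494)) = 741 / 2230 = 0.33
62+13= 75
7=7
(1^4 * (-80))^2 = 6400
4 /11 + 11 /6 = 145 /66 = 2.20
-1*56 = -56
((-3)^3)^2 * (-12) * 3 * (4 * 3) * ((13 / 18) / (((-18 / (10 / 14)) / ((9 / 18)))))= 31590 / 7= 4512.86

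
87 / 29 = 3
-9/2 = -4.50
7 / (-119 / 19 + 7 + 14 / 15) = 285 / 68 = 4.19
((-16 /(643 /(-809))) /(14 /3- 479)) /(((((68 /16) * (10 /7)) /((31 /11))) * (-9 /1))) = 5617696 /2566544145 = 0.00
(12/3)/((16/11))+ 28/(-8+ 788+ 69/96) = 39771/14276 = 2.79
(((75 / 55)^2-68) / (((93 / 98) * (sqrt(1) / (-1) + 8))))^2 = 99.13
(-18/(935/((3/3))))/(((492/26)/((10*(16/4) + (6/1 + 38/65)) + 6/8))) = -0.05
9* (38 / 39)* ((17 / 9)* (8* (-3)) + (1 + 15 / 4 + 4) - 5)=-9481 / 26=-364.65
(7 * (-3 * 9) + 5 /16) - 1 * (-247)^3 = 241104549 /16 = 15069034.31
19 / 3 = 6.33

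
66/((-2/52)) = -1716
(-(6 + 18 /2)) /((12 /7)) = -8.75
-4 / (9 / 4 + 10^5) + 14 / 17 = 5599854 / 6800153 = 0.82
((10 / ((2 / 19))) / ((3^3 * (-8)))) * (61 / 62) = -5795 / 13392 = -0.43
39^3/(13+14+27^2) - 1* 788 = -19867/28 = -709.54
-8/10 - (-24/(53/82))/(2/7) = 34228/265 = 129.16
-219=-219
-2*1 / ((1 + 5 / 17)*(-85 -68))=0.01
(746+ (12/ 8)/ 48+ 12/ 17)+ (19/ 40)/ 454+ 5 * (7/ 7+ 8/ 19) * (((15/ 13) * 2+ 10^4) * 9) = 97661036995187/ 152507680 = 640367.99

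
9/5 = 1.80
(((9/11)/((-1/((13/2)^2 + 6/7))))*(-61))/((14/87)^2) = 5015544867/60368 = 83082.84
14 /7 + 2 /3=8 /3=2.67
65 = 65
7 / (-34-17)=-7 / 51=-0.14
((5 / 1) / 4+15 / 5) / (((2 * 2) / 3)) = 51 / 16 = 3.19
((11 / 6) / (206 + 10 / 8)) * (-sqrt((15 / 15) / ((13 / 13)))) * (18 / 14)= -66 / 5803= -0.01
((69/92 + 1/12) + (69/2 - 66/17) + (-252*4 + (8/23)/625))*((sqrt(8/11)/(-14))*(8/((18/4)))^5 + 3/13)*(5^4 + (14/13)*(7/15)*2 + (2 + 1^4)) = -87813366676352/619490625 + 92078988776022474752*sqrt(22)/650003826346875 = 522689.38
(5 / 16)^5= 3125 / 1048576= 0.00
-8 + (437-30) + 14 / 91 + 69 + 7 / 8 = 48779 / 104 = 469.03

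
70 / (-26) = -35 / 13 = -2.69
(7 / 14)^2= 1 / 4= 0.25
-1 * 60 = -60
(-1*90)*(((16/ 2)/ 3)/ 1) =-240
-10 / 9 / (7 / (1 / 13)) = -0.01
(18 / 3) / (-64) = -3 / 32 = -0.09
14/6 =7/3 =2.33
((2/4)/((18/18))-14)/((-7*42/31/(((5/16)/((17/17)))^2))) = 0.14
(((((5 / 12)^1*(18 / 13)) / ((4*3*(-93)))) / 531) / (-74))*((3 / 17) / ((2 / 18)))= 5 / 239291728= 0.00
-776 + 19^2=-415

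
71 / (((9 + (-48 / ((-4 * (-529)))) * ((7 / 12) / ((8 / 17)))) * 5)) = 300472 / 189845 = 1.58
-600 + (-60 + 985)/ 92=-54275/ 92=-589.95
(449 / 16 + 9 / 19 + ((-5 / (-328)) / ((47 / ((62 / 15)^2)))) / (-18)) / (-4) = -7.13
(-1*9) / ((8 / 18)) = -81 / 4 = -20.25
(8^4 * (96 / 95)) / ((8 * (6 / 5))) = 8192 / 19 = 431.16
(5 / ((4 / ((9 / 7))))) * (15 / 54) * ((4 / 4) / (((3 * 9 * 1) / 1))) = 25 / 1512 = 0.02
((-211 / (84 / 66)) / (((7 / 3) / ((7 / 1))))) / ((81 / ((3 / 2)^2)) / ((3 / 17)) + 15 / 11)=-25531 / 10542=-2.42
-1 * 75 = -75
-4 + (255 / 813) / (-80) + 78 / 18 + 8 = 8.33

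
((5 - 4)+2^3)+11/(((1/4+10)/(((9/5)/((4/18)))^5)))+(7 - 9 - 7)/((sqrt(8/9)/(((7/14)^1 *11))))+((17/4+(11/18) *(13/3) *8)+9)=1036777035847/27675000 - 297 *sqrt(2)/8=37410.08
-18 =-18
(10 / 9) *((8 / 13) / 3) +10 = 3590 / 351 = 10.23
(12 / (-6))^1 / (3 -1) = -1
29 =29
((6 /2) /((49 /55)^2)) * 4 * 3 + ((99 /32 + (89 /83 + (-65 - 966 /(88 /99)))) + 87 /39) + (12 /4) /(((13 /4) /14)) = -1087.07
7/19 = 0.37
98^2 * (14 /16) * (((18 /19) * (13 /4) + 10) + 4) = 10907743 /76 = 143522.93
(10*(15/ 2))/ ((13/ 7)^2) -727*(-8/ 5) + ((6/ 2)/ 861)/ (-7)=2011568666/ 1697605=1184.95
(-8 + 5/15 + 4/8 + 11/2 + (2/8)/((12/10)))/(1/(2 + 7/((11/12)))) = -1855/132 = -14.05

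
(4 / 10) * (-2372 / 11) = -4744 / 55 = -86.25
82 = 82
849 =849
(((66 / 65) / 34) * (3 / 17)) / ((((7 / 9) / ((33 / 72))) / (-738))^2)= 14679653571 / 14727440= 996.76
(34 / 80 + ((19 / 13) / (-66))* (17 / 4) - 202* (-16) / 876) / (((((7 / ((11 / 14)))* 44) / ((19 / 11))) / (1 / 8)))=47844413 / 21606224640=0.00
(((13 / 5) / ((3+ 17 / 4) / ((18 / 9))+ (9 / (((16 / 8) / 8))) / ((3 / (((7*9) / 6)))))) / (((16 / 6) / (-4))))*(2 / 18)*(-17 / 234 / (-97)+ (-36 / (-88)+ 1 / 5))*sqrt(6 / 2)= -1522636*sqrt(3) / 746873325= -0.00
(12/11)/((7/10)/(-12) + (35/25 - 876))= -1440/1154549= -0.00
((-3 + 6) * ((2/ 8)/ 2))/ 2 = 0.19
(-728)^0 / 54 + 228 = 12313 / 54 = 228.02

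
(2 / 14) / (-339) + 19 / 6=5009 / 1582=3.17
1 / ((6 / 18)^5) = 243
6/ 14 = 3/ 7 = 0.43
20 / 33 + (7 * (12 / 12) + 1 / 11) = 7.70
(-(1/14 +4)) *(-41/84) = 779/392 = 1.99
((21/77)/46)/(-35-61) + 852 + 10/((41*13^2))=95589756527/112194368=852.00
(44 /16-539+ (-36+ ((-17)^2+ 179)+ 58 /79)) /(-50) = 2.07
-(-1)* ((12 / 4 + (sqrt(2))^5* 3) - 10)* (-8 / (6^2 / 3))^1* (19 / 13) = 266 / 39 - 152* sqrt(2) / 13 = -9.71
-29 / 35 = -0.83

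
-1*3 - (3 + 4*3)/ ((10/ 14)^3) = -1104/ 25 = -44.16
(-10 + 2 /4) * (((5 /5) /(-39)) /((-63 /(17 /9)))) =-323 /44226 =-0.01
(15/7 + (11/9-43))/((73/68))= -169796/4599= -36.92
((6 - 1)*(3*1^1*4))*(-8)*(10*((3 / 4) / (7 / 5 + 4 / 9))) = -162000 / 83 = -1951.81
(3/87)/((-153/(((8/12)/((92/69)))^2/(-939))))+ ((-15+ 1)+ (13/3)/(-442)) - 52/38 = -4869392939/316642068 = -15.38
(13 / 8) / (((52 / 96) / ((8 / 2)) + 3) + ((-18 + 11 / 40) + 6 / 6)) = -780 / 6523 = -0.12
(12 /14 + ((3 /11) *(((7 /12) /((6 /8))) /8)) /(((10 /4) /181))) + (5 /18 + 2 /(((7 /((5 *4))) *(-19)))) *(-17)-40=-9699497 /263340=-36.83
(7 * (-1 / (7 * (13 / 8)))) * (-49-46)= 760 / 13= 58.46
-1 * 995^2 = -990025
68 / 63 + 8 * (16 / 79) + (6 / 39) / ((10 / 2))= 883294 / 323505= 2.73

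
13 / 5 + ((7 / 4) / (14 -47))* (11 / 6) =901 / 360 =2.50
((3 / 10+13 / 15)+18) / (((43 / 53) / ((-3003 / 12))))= -6101095 / 1032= -5911.91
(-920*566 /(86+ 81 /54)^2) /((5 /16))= -6665216 /30625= -217.64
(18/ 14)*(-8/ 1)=-72/ 7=-10.29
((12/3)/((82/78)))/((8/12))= 234/41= 5.71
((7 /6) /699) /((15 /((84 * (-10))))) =-196 /2097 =-0.09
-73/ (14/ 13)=-949/ 14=-67.79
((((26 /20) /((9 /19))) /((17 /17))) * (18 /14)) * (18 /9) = 7.06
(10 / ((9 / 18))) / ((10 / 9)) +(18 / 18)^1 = 19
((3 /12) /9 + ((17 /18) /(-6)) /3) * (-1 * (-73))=-146 /81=-1.80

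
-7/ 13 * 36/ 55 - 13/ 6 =-2.52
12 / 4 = 3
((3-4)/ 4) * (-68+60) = 2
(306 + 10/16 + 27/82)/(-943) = -100681/309304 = -0.33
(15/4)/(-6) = -5/8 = -0.62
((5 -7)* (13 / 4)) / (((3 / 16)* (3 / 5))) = -520 / 9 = -57.78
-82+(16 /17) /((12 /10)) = -81.22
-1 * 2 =-2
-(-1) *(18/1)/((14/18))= 162/7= 23.14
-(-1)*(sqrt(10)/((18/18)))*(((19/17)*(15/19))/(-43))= -15*sqrt(10)/731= -0.06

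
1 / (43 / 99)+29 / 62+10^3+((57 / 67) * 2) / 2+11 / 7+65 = 1338119151 / 1250354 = 1070.19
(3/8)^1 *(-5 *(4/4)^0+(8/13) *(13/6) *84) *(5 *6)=1203.75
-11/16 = -0.69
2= 2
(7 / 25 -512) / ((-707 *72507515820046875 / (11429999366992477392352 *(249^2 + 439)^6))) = 79227856543936169020897956023349900404885743992832 / 11717214556519575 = 6761663035337438601163779000000000.00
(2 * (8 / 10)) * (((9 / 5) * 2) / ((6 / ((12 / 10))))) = 144 / 125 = 1.15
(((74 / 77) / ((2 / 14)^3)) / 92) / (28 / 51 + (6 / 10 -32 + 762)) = 12495 / 2549734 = 0.00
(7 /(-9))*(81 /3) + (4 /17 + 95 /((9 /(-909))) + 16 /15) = -2451748 /255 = -9614.70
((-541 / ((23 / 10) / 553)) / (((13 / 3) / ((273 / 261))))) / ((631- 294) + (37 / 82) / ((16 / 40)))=-3434506040 / 36987151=-92.86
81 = 81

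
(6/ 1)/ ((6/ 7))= 7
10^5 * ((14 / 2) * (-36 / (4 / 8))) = -50400000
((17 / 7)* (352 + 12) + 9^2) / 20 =193 / 4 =48.25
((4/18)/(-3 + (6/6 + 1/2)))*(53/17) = -212/459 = -0.46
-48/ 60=-4/ 5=-0.80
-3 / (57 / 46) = -46 / 19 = -2.42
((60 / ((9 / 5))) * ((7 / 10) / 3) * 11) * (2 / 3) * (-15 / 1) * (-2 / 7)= 2200 / 9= 244.44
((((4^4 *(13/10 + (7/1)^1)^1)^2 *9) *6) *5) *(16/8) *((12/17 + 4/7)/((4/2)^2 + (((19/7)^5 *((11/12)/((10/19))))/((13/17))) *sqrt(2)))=-72783848524208412064481280/1315662469161846497753 + 359148880277212794282049536 *sqrt(2)/77391909950696852809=6507551.18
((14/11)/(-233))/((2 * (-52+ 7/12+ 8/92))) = 1932/36310021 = 0.00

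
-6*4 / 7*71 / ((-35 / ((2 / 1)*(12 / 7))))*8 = 327168 / 1715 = 190.77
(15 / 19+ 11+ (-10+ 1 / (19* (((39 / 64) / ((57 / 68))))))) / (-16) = -3909 / 33592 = -0.12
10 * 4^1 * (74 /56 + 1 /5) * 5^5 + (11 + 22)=1331481 /7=190211.57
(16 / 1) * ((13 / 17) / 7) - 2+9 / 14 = 93 / 238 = 0.39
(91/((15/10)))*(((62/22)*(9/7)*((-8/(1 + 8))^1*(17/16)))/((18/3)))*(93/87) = -36.99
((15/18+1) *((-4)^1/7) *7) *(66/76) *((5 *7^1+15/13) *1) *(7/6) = -199045/741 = -268.62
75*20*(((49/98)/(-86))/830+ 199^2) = 59401499.99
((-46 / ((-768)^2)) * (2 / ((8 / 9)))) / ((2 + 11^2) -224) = 23 / 13238272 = 0.00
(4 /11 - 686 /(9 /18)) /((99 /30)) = -150880 /363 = -415.65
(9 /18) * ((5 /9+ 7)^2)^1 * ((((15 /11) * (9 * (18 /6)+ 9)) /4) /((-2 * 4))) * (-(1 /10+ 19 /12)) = 29189 /396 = 73.71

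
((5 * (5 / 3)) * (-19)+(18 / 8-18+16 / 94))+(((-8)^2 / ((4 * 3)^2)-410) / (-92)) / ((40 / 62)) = -64994779 / 389160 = -167.01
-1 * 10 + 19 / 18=-161 / 18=-8.94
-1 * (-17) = 17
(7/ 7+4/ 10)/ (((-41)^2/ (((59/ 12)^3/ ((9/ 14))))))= 10063571/ 65357280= 0.15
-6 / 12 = -1 / 2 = -0.50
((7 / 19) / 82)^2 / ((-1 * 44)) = -49 / 106804016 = -0.00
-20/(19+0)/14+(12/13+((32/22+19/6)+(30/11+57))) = 7439819/114114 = 65.20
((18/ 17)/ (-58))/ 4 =-9/ 1972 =-0.00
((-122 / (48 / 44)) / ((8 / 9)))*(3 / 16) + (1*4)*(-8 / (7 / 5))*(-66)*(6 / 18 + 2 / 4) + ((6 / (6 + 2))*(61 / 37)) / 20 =408967991 / 331520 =1233.61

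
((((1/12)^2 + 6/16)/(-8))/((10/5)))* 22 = -605/1152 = -0.53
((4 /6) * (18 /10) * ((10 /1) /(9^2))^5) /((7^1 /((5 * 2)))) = 400000 /8135830269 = 0.00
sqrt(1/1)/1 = 1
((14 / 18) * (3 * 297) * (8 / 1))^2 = 30735936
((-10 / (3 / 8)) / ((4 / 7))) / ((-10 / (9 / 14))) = 3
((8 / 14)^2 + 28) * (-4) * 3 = -16656 / 49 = -339.92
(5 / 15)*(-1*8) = -8 / 3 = -2.67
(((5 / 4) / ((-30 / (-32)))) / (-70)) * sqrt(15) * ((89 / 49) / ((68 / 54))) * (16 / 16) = -801 * sqrt(15) / 29155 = -0.11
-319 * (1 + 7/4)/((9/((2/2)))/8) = -7018/9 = -779.78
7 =7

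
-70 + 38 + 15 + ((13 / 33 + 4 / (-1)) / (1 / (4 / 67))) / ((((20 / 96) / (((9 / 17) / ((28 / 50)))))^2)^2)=-134487437111 / 1241962183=-108.29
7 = 7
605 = 605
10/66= 5/33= 0.15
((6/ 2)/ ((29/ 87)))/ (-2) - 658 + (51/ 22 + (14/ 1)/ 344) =-1248987/ 1892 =-660.14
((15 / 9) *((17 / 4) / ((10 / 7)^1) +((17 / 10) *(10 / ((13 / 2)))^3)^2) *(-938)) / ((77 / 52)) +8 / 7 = -1246380205249 / 28589561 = -43595.64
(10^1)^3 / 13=1000 / 13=76.92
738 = 738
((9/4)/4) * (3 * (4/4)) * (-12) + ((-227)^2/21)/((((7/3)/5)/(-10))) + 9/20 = -12887101/245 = -52600.41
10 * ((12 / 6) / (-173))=-20 / 173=-0.12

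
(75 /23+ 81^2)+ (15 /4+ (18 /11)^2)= 6570.69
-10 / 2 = -5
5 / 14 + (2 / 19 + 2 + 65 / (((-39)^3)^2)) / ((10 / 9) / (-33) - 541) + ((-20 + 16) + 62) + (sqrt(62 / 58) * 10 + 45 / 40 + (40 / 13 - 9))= 10 * sqrt(899) / 29 + 91791895263044281 / 1713968737783848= 63.89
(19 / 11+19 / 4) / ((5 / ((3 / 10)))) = 171 / 440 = 0.39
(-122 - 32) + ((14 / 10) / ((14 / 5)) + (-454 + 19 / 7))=-8467 / 14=-604.79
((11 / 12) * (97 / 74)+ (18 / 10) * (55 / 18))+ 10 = 14831 / 888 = 16.70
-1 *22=-22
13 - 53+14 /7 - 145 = -183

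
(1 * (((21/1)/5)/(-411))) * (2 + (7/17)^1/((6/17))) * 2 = -133/2055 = -0.06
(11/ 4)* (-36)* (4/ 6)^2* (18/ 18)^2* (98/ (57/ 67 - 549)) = 144452/ 18363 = 7.87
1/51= 0.02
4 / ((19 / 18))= 72 / 19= 3.79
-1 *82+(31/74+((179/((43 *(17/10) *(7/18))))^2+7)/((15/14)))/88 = -29778214893461/365374677360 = -81.50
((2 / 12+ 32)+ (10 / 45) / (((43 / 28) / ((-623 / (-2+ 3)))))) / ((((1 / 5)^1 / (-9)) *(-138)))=-224395 / 11868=-18.91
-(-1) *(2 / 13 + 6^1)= 80 / 13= 6.15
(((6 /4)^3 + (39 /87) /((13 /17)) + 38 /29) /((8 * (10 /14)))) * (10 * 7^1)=59927 /928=64.58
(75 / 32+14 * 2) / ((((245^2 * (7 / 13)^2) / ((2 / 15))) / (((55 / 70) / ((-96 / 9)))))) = -1805089 / 105413504000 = -0.00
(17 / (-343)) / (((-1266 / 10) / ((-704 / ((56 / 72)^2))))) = -1615680 / 3546277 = -0.46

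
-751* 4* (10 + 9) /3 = -57076 /3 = -19025.33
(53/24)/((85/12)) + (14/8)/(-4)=-171/1360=-0.13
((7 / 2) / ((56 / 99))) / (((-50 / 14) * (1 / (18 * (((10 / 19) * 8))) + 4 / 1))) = -12474 / 28895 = -0.43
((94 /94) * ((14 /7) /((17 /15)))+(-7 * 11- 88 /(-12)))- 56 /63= -68.79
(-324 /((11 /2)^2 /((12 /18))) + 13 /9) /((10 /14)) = -43421 /5445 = -7.97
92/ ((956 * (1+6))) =0.01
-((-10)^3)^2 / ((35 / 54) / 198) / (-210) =71280000 / 49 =1454693.88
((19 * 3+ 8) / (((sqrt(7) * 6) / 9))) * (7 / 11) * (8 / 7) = 780 * sqrt(7) / 77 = 26.80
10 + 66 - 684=-608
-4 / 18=-2 / 9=-0.22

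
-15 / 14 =-1.07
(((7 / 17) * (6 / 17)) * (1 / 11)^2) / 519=14 / 6049637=0.00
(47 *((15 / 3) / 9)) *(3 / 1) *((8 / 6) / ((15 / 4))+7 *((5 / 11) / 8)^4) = 45106344197 / 1619177472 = 27.86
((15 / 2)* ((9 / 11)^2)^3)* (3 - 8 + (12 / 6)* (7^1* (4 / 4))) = 71744535 / 3543122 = 20.25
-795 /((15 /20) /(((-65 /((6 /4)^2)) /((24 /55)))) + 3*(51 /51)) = -1894750 /7123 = -266.00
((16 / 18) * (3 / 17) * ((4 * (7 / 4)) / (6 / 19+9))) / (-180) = -266 / 406215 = -0.00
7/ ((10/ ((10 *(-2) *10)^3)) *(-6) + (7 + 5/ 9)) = 0.93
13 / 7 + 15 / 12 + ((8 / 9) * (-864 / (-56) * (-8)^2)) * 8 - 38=6986.82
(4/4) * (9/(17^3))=9/4913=0.00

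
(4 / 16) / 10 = 1 / 40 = 0.02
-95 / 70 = -19 / 14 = -1.36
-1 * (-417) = 417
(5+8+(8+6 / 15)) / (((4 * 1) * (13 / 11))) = 4.53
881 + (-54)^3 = -156583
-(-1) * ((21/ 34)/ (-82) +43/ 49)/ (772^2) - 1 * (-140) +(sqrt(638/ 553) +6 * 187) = sqrt(352814)/ 553 +102750230673351/ 81418566208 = 1263.07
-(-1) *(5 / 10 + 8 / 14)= 15 / 14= 1.07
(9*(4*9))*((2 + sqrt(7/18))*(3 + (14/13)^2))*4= 151848*sqrt(14)/169 + 1822176/169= 14144.02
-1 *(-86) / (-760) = -43 / 380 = -0.11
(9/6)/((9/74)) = 37/3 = 12.33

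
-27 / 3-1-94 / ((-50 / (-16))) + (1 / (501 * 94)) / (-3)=-141564589 / 3532050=-40.08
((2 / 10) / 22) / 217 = 1 / 23870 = 0.00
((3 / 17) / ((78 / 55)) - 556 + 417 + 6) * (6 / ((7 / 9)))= -1585737 / 1547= -1025.04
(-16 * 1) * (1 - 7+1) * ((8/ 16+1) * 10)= 1200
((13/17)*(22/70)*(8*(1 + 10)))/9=12584/5355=2.35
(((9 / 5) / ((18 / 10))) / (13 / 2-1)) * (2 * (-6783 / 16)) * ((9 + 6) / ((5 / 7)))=-142443 / 44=-3237.34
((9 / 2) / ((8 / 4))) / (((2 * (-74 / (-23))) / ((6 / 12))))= 207 / 1184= 0.17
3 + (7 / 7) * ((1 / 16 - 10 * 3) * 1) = -26.94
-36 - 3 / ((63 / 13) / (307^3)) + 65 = -376147150 / 21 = -17911769.05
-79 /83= -0.95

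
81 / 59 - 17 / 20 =617 / 1180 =0.52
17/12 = 1.42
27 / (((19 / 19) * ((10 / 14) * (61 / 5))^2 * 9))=147 / 3721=0.04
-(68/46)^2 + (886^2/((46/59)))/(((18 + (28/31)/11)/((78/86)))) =3541502017243/70129001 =50499.82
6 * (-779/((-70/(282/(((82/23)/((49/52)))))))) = 1293957/260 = 4976.76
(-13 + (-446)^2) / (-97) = -198903 / 97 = -2050.55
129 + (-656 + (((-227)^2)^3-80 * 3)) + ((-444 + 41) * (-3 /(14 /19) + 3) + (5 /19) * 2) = 36394585688475447 /266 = 136821750708554.31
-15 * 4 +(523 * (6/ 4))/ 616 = -72351/ 1232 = -58.73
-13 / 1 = -13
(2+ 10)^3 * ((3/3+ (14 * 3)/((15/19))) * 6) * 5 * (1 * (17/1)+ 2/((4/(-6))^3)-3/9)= 27863136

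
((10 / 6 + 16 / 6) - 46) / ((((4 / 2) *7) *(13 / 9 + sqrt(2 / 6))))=-4875 / 1988 + 1125 *sqrt(3) / 1988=-1.47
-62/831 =-0.07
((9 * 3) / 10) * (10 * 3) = 81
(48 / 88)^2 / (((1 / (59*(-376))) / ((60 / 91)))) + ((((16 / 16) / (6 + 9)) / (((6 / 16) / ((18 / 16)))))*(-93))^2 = -1102701861 / 275275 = -4005.82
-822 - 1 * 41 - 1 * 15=-878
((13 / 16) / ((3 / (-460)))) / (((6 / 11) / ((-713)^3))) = 82788491807.85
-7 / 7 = -1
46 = 46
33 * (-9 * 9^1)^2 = 216513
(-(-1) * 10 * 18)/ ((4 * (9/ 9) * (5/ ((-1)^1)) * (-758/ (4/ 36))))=1/ 758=0.00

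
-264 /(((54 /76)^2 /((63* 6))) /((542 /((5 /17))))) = -16391779712 /45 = -364261771.38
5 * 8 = 40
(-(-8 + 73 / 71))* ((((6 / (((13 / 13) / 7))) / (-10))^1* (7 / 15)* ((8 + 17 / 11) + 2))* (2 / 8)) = -56007 / 1420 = -39.44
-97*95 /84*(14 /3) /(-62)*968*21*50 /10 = 78051050 /93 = 839258.60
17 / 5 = 3.40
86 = 86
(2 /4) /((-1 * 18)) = -1 /36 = -0.03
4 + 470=474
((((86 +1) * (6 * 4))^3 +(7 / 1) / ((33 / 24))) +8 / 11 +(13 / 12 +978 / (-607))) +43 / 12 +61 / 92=16775749856940851 / 1842852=9103145481.54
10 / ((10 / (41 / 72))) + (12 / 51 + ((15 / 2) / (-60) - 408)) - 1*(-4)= -61708 / 153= -403.32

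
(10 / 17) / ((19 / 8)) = 80 / 323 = 0.25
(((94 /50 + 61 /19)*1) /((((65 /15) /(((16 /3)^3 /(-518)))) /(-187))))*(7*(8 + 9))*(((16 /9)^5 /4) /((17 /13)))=80918257598464 /3113358525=25990.66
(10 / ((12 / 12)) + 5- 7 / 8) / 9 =113 / 72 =1.57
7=7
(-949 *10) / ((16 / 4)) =-4745 / 2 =-2372.50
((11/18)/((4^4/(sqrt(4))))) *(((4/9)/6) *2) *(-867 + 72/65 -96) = -76417/112320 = -0.68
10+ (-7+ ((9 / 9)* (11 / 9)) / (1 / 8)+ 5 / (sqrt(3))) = 5* sqrt(3) / 3+ 115 / 9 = 15.66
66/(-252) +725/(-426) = -976/497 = -1.96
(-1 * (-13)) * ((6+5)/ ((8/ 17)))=2431/ 8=303.88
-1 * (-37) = 37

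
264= 264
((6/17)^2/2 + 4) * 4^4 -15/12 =1200731/1156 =1038.69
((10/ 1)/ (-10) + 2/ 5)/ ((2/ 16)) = -24/ 5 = -4.80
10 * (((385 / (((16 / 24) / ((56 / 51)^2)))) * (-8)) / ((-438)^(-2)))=-3088330291200 / 289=-10686263983.39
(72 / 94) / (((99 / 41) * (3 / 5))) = 0.53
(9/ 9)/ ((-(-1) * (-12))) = -1/ 12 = -0.08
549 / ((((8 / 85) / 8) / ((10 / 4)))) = 233325 / 2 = 116662.50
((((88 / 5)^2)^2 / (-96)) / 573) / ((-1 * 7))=1874048 / 7520625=0.25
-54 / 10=-27 / 5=-5.40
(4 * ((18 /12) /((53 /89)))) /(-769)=-534 /40757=-0.01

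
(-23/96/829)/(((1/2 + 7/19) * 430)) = -437/564648480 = -0.00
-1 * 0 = 0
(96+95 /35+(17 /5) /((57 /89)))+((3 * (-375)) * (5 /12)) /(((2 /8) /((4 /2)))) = -7273724 /1995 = -3645.98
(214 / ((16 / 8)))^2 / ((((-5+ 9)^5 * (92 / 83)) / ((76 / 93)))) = 18055073 / 2190336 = 8.24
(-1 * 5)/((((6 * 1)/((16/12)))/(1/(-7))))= 10/63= 0.16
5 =5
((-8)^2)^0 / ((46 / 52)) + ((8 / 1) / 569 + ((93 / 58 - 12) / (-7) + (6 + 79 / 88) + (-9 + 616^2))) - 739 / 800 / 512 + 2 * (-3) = 4541966557941461931 / 11969851801600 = 379450.53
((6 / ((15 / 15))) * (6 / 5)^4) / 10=3888 / 3125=1.24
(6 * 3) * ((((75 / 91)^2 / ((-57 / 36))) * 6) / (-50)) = 145800 / 157339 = 0.93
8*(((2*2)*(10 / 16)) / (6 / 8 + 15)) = 80 / 63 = 1.27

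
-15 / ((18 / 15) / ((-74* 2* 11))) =20350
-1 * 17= -17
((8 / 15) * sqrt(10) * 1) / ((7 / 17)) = 136 * sqrt(10) / 105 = 4.10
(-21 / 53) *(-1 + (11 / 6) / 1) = -35 / 106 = -0.33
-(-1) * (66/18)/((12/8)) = 2.44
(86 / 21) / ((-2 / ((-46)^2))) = -90988 / 21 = -4332.76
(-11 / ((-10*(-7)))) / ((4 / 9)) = -99 / 280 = -0.35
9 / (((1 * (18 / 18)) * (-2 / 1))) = -9 / 2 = -4.50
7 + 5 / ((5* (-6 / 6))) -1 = 5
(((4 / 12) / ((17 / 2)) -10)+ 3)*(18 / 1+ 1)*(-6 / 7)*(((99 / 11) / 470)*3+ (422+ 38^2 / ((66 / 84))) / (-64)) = -3933768987 / 984368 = -3996.24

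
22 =22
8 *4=32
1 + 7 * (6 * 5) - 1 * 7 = 204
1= 1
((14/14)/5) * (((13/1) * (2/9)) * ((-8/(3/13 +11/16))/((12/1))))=-10816/25785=-0.42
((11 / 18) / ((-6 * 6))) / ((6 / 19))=-209 / 3888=-0.05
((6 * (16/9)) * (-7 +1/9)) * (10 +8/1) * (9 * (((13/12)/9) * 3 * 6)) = -25792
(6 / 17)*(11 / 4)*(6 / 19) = 99 / 323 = 0.31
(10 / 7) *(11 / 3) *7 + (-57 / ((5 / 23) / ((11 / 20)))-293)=-120163 / 300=-400.54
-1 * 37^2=-1369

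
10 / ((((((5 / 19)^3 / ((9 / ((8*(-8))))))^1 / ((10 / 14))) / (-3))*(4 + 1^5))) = 185193 / 5600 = 33.07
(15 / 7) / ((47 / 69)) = 1035 / 329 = 3.15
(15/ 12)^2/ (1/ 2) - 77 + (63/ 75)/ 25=-369207/ 5000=-73.84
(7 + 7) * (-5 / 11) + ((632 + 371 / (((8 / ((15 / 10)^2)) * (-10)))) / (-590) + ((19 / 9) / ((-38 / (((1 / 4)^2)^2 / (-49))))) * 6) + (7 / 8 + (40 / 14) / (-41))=-6.61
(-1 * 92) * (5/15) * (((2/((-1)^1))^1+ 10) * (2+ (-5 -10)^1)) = 9568/3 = 3189.33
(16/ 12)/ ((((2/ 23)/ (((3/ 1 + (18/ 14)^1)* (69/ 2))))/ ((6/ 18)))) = 5290/ 7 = 755.71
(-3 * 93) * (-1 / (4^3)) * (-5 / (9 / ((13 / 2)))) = -2015 / 128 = -15.74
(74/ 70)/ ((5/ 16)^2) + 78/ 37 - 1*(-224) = 7670714/ 32375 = 236.93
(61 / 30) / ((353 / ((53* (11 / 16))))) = 35563 / 169440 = 0.21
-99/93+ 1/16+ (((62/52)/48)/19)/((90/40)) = -3312571/3307824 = -1.00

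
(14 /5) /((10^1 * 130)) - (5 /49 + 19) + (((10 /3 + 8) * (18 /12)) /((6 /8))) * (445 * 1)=4809780029 /477750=10067.57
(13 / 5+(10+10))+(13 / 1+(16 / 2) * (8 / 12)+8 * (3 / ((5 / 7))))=1118 / 15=74.53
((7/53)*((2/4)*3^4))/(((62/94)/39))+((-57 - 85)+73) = 812577/3286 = 247.28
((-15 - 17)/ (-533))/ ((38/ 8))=128/ 10127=0.01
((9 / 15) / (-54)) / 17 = -1 / 1530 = -0.00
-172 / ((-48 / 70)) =1505 / 6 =250.83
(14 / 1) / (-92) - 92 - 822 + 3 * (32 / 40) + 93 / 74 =-3874158 / 4255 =-910.50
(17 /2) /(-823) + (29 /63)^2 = 1316813 /6532974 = 0.20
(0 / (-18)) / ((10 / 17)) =0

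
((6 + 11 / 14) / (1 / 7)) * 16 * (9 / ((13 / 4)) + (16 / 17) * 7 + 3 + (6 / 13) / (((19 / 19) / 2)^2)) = 2385640 / 221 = 10794.75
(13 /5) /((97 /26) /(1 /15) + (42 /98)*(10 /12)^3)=85176 /1841425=0.05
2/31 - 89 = -2757/31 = -88.94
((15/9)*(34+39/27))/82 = 1595/2214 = 0.72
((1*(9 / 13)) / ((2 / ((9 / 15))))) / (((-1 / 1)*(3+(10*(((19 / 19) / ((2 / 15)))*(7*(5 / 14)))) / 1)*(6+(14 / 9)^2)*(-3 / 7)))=1701 / 5629910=0.00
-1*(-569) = 569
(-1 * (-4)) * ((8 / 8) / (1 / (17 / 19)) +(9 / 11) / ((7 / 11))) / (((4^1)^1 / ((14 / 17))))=1.80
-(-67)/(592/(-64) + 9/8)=-536/65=-8.25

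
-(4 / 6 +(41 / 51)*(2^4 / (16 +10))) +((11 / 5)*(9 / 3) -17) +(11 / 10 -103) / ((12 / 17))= -4134991 / 26520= -155.92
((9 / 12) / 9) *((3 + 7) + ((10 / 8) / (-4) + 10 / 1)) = 105 / 64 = 1.64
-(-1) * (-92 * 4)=-368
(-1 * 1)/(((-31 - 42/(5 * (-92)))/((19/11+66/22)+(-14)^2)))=507840/78199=6.49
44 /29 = 1.52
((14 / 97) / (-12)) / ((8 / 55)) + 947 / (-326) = -2267371 / 758928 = -2.99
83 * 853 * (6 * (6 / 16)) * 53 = 33771123 / 4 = 8442780.75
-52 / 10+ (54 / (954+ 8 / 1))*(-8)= -13586 / 2405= -5.65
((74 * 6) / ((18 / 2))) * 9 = 444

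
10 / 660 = 1 / 66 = 0.02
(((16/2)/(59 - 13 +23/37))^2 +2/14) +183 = 3815364562/20829375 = 183.17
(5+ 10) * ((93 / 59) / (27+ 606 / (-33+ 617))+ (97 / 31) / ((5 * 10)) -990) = -741125192499 / 49913410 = -14848.22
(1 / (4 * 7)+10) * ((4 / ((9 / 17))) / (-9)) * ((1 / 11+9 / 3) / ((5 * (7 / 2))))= -324836 / 218295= -1.49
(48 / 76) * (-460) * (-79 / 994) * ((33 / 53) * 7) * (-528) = -3799128960 / 71497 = -53136.90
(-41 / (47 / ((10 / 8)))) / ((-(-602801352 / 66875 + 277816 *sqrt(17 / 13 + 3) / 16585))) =-7677165682996875 / 63461285233459976032 - 1097460546875 *sqrt(182) / 31730642616729988016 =-0.00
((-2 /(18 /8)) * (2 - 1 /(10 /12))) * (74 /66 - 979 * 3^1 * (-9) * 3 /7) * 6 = -167496064 /3465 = -48339.41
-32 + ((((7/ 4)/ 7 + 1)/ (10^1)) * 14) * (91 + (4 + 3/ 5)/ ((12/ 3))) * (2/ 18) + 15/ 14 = -13.01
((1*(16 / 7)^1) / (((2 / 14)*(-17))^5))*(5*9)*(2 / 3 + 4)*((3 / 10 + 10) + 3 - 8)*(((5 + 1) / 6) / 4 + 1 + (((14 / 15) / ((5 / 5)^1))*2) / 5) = -1735221908 / 35496425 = -48.88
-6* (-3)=18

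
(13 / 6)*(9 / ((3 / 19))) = 247 / 2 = 123.50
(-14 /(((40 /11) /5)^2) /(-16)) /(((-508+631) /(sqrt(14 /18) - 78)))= -1.04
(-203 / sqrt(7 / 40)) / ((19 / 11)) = -638 * sqrt(70) / 19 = -280.94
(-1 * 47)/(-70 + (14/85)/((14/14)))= 3995/5936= 0.67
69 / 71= 0.97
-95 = -95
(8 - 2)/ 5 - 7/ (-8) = 83/ 40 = 2.08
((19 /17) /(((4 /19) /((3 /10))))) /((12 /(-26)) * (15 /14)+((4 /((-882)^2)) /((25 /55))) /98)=-134166801951 /41657820476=-3.22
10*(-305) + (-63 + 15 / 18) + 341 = -16627 / 6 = -2771.17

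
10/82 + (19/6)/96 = 3659/23616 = 0.15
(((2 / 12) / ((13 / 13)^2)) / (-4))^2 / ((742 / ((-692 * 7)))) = -173 / 15264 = -0.01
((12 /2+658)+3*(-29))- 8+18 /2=578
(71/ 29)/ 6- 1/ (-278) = 4978/ 12093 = 0.41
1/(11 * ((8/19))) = 19/88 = 0.22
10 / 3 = 3.33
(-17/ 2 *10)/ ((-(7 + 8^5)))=17/ 6555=0.00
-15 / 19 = -0.79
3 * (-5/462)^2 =25/71148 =0.00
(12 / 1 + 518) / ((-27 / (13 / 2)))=-127.59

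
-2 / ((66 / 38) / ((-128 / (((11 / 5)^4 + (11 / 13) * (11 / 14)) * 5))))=110656000 / 90429471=1.22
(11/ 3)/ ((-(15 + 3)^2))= -11/ 972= -0.01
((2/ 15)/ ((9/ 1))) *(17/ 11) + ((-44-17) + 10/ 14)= -626432/ 10395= -60.26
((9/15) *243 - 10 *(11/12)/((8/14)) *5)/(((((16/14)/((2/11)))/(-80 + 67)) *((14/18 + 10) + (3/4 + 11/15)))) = -2148783/194216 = -11.06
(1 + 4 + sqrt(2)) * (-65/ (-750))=13 * sqrt(2)/ 150 + 13/ 30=0.56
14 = 14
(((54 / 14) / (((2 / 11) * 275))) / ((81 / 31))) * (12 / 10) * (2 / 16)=31 / 7000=0.00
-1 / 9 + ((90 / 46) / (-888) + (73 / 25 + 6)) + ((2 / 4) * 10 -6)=11958281 / 1531800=7.81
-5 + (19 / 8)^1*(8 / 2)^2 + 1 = 34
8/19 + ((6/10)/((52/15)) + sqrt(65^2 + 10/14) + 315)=2 * sqrt(51765)/7 + 311807/988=380.60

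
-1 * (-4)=4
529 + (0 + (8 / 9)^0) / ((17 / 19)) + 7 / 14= 18041 / 34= 530.62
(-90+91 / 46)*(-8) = 16196 / 23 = 704.17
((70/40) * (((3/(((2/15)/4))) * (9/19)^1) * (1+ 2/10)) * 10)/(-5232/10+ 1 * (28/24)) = -510300/297559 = -1.71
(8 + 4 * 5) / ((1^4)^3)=28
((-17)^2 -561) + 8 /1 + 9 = -255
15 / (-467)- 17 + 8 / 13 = -99666 / 6071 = -16.42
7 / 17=0.41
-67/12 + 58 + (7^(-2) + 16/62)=52.70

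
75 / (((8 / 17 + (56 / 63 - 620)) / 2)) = -11475 / 47326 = -0.24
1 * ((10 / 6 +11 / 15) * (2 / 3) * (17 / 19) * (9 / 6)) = 204 / 95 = 2.15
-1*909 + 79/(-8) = -7351/8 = -918.88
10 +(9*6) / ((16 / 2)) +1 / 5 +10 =539 / 20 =26.95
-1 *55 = -55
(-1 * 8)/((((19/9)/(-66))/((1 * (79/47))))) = 375408/893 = 420.39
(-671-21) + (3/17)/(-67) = -788191/1139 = -692.00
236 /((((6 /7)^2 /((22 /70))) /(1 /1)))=4543 /45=100.96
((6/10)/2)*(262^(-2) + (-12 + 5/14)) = -16783437/4805080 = -3.49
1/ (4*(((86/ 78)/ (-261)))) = -10179/ 172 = -59.18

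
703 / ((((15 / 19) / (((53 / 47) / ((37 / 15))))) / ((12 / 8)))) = 57399 / 94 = 610.63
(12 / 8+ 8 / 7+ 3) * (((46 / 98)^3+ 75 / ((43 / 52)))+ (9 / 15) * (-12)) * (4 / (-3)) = -334114818974 / 531185235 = -629.00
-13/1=-13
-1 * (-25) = 25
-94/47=-2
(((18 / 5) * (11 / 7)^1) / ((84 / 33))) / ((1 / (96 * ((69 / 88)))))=40986 / 245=167.29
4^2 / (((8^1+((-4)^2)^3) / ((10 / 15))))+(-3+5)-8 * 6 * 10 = -735638 / 1539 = -478.00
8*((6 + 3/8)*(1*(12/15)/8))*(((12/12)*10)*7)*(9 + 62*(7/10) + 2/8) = 375921/20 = 18796.05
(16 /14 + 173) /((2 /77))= 13409 /2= 6704.50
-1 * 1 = -1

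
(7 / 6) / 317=0.00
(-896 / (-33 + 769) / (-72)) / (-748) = -7 / 309672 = -0.00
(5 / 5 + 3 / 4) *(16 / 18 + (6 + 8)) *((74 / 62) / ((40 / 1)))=17353 / 22320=0.78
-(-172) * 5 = 860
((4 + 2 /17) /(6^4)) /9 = 35 /99144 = 0.00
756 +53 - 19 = 790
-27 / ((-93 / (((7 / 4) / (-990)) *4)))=-7 / 3410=-0.00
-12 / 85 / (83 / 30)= -72 / 1411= -0.05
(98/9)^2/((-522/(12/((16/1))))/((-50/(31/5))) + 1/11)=13205500/9622233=1.37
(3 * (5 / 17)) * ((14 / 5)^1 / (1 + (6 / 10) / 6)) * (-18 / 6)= -1260 / 187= -6.74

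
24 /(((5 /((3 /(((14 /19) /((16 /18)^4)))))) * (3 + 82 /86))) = 6692864 /2168775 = 3.09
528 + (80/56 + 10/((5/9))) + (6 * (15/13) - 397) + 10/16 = 115007/728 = 157.98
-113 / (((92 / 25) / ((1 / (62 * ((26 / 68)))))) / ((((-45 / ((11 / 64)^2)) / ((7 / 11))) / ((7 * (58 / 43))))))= 47579328000 / 144883739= 328.40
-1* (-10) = 10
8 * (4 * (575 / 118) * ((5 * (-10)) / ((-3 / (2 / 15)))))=346.52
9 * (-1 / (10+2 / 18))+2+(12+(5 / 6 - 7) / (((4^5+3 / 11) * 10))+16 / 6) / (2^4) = 664890881 / 328095040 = 2.03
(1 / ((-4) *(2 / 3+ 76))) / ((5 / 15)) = -9 / 920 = -0.01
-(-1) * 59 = 59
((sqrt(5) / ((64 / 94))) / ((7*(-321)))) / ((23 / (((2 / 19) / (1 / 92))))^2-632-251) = 94*sqrt(5) / 126171297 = 0.00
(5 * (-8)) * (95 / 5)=-760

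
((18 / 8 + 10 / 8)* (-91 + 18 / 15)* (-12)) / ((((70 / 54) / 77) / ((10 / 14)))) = 800118 / 5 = 160023.60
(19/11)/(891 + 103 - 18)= 19/10736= 0.00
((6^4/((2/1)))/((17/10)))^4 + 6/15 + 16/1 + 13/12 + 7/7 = 105791621622224789/5011260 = 21110782841.49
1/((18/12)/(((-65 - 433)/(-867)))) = 332/867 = 0.38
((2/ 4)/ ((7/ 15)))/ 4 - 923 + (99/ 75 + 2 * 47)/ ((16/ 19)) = -809.54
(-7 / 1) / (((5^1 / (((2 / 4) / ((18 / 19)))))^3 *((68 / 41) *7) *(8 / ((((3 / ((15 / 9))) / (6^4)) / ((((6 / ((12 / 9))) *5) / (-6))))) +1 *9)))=281219 / 8562472416000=0.00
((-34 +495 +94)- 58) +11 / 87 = 43250 / 87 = 497.13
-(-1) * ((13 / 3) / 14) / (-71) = -13 / 2982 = -0.00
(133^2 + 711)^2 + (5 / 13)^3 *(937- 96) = 743816425125 / 2197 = 338560047.85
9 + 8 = 17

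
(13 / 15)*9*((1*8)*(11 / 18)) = 572 / 15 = 38.13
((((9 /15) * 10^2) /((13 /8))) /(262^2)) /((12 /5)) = 50 /223093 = 0.00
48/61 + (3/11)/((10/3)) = 5829/6710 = 0.87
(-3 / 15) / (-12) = 1 / 60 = 0.02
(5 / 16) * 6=15 / 8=1.88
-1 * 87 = -87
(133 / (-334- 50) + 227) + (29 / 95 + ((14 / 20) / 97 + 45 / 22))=8914083383 / 38924160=229.01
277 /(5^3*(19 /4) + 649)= 1108 /4971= 0.22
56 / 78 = 28 / 39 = 0.72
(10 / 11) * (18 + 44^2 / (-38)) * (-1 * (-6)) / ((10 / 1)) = -3756 / 209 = -17.97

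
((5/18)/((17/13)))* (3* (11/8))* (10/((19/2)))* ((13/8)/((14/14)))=46475/31008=1.50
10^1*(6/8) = 15/2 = 7.50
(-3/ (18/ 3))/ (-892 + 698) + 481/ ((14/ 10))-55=783767/ 2716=288.57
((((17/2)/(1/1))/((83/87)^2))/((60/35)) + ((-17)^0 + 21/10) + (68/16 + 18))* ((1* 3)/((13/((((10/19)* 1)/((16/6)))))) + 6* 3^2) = 1664.48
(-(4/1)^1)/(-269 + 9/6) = 8/535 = 0.01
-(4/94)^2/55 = -4/121495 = -0.00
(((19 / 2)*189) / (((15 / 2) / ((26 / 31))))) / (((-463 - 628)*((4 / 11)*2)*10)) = -171171 / 6764200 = -0.03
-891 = -891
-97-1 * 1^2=-98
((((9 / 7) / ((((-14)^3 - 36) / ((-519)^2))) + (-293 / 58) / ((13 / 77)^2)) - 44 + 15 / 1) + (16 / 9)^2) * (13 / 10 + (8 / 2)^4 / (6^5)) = -8198344696219501 / 18772358131800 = -436.72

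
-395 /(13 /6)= -2370 /13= -182.31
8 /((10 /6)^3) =1.73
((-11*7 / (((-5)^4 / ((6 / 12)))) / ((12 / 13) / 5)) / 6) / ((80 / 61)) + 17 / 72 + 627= 903158939 / 1440000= 627.19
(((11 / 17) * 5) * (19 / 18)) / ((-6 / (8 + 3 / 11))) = -8645 / 1836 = -4.71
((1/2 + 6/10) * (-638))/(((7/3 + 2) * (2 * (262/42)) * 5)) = -221067/85150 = -2.60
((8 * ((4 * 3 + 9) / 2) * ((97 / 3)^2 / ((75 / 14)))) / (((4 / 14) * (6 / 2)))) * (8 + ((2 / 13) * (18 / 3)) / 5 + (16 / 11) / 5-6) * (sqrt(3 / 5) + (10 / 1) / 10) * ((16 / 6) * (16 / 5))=194979771392 * sqrt(15) / 2413125 + 194979771392 / 482625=716934.38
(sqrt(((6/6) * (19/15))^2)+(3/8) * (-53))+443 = 50927/120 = 424.39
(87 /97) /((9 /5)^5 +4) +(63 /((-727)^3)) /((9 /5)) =104465165594270 /2666726858887499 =0.04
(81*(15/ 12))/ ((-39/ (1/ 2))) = -135/ 104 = -1.30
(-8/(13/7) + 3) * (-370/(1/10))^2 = -232730000/13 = -17902307.69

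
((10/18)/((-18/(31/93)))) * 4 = -10/243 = -0.04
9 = 9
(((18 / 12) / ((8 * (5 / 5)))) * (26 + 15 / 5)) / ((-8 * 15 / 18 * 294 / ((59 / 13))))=-5133 / 407680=-0.01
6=6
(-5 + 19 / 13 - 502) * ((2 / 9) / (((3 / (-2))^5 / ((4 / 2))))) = 841216 / 28431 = 29.59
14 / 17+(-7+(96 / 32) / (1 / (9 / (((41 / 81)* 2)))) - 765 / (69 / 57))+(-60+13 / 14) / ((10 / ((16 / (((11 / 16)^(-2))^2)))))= -5815165507477 / 9192816640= -632.58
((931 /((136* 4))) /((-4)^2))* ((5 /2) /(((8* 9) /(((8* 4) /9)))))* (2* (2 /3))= 4655 /264384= 0.02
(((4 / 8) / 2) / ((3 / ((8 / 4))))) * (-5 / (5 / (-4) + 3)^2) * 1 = -40 / 147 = -0.27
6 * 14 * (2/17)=168/17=9.88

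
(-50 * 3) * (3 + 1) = -600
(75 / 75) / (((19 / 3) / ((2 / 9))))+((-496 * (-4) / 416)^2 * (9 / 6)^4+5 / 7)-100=4288283 / 269724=15.90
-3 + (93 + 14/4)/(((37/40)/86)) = 331849/37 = 8968.89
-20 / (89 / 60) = -1200 / 89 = -13.48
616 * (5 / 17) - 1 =180.18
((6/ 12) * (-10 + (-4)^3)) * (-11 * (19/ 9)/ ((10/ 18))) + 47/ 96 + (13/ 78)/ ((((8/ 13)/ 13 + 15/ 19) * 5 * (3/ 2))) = 1547.12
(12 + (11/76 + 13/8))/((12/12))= 2093/152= 13.77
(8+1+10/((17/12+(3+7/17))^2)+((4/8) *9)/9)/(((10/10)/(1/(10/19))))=73213061/3880900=18.86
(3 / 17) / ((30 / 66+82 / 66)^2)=3267 / 53312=0.06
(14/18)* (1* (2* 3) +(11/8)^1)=413/72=5.74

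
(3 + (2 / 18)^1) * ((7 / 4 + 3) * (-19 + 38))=2527 / 9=280.78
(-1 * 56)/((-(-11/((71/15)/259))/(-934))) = 530512/6105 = 86.90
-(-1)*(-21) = -21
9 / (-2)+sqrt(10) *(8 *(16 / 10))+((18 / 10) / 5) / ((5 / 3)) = -1071 / 250+64 *sqrt(10) / 5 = 36.19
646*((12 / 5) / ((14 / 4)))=15504 / 35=442.97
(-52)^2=2704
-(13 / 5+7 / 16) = -243 / 80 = -3.04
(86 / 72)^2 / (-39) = -1849 / 50544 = -0.04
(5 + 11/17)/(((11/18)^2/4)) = 124416/2057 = 60.48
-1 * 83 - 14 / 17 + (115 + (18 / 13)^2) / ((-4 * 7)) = -88.00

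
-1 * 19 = -19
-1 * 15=-15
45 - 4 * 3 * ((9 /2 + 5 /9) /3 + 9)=-749 /9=-83.22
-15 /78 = -5 /26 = -0.19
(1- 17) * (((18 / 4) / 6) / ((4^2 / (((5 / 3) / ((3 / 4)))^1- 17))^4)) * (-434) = 67899456457 / 17915904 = 3789.90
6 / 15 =2 / 5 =0.40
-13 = -13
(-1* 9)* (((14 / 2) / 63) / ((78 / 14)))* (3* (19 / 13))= -133 / 169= -0.79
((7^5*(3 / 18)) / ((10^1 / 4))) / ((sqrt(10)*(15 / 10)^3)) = 67228*sqrt(10) / 2025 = 104.98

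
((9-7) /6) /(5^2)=1 /75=0.01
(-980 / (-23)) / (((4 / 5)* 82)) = 1225 / 1886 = 0.65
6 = 6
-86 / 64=-43 / 32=-1.34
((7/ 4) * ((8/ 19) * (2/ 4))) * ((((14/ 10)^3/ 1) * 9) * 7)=151263/ 2375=63.69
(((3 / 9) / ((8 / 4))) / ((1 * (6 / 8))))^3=8 / 729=0.01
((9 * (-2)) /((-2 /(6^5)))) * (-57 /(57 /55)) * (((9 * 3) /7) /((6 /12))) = -207852480 /7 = -29693211.43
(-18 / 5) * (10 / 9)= -4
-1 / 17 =-0.06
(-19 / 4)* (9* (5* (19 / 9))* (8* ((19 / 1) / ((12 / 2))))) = -34295 / 3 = -11431.67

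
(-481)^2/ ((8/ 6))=694083/ 4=173520.75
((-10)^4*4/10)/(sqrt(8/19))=1000*sqrt(38)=6164.41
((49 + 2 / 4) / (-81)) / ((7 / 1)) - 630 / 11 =-79501 / 1386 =-57.36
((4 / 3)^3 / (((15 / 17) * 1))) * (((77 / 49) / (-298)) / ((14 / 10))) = -5984 / 591381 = -0.01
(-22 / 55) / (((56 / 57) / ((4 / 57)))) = -1 / 35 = -0.03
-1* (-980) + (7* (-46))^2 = 104664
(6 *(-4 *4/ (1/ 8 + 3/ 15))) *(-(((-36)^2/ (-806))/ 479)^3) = -1044855521280/ 93511501612121489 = -0.00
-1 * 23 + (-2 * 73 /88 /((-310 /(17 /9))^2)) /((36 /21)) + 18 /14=-624721763353 /28770033600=-21.71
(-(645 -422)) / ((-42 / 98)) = 1561 / 3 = 520.33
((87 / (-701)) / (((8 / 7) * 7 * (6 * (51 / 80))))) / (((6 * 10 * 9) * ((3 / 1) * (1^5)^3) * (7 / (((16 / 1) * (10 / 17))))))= -1160 / 344603889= -0.00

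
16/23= 0.70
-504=-504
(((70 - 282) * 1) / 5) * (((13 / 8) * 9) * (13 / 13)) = -6201 / 10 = -620.10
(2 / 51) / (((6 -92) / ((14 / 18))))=-7 / 19737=-0.00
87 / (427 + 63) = 87 / 490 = 0.18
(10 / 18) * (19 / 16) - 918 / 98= -61441 / 7056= -8.71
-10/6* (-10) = 50/3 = 16.67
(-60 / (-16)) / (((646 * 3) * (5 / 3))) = 3 / 2584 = 0.00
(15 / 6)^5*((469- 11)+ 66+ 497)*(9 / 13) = 28715625 / 416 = 69027.94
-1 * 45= -45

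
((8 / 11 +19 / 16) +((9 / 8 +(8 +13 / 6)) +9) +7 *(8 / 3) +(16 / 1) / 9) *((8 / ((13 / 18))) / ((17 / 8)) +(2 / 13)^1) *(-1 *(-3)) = 40062487 / 58344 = 686.66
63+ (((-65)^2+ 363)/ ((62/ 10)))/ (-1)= -677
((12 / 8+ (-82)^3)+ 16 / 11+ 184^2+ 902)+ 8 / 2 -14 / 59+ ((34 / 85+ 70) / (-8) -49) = -516661.08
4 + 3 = 7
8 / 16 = 1 / 2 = 0.50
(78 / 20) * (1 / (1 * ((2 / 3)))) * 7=819 / 20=40.95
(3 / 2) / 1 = 3 / 2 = 1.50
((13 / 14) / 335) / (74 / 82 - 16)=-533 / 2903110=-0.00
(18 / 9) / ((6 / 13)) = 13 / 3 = 4.33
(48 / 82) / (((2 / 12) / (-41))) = -144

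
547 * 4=2188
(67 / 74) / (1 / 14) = 469 / 37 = 12.68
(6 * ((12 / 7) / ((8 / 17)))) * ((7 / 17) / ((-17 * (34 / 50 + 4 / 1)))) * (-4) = 100 / 221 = 0.45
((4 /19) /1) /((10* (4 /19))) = 1 /10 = 0.10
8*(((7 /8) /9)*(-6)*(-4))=56 /3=18.67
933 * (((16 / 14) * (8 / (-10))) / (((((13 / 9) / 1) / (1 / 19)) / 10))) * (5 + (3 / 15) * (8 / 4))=-14510016 / 8645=-1678.43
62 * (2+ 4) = 372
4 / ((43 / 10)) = 40 / 43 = 0.93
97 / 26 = 3.73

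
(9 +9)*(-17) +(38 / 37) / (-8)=-45307 / 148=-306.13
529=529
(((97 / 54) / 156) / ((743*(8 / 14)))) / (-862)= -679 / 21581142336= -0.00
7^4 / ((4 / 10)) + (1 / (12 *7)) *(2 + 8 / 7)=882373 / 147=6002.54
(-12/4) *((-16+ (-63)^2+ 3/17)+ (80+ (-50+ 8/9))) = -609562/51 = -11952.20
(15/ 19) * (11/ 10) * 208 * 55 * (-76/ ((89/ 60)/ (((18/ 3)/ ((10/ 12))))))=-326177280/ 89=-3664913.26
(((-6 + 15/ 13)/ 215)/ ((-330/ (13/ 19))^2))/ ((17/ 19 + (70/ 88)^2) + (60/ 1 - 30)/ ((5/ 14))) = -364/ 321289641375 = -0.00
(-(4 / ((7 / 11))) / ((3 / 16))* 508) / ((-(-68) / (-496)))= 44346368 / 357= 124219.52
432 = 432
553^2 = 305809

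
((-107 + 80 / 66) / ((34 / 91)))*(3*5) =-1588405 / 374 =-4247.07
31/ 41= 0.76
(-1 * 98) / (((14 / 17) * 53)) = -2.25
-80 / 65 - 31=-419 / 13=-32.23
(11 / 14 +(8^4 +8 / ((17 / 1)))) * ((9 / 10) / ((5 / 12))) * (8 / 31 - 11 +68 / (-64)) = -30831222699 / 295120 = -104470.12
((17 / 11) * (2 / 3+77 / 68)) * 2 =367 / 66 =5.56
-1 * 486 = -486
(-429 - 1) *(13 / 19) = -5590 / 19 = -294.21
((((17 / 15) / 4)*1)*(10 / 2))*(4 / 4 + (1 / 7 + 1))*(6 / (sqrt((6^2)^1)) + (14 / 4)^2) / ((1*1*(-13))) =-4505 / 1456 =-3.09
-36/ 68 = -9/ 17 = -0.53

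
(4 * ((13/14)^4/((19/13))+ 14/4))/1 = 2925957/182476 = 16.03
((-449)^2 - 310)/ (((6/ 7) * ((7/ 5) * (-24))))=-335485/ 48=-6989.27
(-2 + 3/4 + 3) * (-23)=-161/4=-40.25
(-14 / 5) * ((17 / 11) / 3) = -238 / 165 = -1.44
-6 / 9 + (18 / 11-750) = -24718 / 33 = -749.03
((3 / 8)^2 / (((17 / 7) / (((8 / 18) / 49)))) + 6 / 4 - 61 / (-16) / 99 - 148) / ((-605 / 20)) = 4.84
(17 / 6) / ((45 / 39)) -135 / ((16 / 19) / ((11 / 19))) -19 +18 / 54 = -78497 / 720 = -109.02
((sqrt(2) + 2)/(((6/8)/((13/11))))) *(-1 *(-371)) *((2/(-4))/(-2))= 4823 *sqrt(2)/33 + 9646/33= 498.99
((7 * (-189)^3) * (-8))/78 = 63011844/13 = 4847064.92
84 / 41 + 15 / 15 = 125 / 41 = 3.05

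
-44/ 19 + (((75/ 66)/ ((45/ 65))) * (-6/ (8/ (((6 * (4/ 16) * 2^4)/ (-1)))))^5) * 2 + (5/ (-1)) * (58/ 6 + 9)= 3889300828/ 627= 6203031.62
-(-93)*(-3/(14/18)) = -2511/7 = -358.71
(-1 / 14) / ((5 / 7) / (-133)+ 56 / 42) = -399 / 7418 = -0.05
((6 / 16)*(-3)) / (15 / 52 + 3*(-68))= 13 / 2354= 0.01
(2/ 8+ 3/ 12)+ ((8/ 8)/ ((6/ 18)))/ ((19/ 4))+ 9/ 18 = 31/ 19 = 1.63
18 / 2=9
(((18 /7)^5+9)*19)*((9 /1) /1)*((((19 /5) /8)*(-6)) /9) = -2210219973 /336140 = -6575.30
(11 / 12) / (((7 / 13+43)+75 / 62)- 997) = -4433 / 4605090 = -0.00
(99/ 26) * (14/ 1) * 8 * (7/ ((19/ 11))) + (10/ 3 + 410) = 1586944/ 741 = 2141.62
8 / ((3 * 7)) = 8 / 21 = 0.38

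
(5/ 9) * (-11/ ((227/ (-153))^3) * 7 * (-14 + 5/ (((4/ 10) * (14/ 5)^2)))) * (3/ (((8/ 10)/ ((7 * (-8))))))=1596577487175/ 46788332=34123.41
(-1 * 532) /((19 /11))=-308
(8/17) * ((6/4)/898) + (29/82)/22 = 232181/13769932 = 0.02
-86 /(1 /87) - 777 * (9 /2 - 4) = -15741 /2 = -7870.50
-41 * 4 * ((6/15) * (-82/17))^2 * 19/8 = -1449.96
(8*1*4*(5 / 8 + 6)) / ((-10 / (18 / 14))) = -954 / 35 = -27.26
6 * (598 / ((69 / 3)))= 156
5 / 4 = 1.25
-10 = -10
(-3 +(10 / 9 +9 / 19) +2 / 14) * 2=-3046 / 1197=-2.54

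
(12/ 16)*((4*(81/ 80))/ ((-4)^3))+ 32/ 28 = 39259/ 35840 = 1.10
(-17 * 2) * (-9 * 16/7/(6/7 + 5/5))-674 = -297.38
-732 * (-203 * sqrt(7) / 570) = 24766 * sqrt(7) / 95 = 689.73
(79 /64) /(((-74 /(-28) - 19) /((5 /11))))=-2765 /80608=-0.03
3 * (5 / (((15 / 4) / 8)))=32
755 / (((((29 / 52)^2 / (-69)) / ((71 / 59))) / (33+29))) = -620087201760 / 49619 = -12496970.95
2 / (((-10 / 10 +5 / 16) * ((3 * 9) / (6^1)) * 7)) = -64 / 693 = -0.09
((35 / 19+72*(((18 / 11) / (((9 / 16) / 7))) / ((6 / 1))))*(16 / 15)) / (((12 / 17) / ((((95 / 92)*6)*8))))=13996304 / 759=18440.45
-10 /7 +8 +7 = 95 /7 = 13.57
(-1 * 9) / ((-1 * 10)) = 9 / 10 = 0.90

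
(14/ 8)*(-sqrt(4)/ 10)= -7/ 20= -0.35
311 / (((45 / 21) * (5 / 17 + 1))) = 37009 / 330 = 112.15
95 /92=1.03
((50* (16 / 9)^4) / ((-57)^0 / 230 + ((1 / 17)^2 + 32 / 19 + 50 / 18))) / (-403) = -4138369024000 / 14925954004533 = -0.28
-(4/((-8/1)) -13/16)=21/16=1.31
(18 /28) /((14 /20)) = 45 /49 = 0.92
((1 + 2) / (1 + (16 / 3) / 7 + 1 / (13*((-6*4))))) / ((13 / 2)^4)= 8064 / 8438677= 0.00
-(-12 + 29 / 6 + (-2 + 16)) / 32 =-0.21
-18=-18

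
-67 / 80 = -0.84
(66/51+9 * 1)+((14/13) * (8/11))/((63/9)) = 25297/2431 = 10.41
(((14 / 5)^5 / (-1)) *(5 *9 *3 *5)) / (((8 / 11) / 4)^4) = -13287849498 / 125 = -106302795.98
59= 59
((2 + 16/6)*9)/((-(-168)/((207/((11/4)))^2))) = 1416.50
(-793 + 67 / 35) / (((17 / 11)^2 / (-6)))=20101488 / 10115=1987.29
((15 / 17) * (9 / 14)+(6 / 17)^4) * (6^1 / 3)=681399 / 584647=1.17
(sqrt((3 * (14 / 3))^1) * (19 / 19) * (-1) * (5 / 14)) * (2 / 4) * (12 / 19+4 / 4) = -155 * sqrt(14) / 532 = -1.09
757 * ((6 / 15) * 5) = 1514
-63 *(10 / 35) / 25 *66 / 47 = -1188 / 1175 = -1.01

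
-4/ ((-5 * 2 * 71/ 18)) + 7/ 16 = 3061/ 5680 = 0.54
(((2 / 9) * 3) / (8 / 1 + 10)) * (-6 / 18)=-1 / 81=-0.01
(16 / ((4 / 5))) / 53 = 0.38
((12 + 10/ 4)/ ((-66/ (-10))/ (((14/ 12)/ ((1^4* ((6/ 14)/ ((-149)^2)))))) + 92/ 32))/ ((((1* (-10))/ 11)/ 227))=-157548819274/ 125107387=-1259.31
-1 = -1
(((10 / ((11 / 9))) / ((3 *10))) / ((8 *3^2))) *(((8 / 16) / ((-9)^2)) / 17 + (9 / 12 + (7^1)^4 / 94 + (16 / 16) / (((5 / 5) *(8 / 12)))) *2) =899359 / 4271454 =0.21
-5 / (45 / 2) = -2 / 9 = -0.22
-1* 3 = -3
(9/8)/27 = 1/24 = 0.04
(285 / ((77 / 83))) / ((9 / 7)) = 7885 / 33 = 238.94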